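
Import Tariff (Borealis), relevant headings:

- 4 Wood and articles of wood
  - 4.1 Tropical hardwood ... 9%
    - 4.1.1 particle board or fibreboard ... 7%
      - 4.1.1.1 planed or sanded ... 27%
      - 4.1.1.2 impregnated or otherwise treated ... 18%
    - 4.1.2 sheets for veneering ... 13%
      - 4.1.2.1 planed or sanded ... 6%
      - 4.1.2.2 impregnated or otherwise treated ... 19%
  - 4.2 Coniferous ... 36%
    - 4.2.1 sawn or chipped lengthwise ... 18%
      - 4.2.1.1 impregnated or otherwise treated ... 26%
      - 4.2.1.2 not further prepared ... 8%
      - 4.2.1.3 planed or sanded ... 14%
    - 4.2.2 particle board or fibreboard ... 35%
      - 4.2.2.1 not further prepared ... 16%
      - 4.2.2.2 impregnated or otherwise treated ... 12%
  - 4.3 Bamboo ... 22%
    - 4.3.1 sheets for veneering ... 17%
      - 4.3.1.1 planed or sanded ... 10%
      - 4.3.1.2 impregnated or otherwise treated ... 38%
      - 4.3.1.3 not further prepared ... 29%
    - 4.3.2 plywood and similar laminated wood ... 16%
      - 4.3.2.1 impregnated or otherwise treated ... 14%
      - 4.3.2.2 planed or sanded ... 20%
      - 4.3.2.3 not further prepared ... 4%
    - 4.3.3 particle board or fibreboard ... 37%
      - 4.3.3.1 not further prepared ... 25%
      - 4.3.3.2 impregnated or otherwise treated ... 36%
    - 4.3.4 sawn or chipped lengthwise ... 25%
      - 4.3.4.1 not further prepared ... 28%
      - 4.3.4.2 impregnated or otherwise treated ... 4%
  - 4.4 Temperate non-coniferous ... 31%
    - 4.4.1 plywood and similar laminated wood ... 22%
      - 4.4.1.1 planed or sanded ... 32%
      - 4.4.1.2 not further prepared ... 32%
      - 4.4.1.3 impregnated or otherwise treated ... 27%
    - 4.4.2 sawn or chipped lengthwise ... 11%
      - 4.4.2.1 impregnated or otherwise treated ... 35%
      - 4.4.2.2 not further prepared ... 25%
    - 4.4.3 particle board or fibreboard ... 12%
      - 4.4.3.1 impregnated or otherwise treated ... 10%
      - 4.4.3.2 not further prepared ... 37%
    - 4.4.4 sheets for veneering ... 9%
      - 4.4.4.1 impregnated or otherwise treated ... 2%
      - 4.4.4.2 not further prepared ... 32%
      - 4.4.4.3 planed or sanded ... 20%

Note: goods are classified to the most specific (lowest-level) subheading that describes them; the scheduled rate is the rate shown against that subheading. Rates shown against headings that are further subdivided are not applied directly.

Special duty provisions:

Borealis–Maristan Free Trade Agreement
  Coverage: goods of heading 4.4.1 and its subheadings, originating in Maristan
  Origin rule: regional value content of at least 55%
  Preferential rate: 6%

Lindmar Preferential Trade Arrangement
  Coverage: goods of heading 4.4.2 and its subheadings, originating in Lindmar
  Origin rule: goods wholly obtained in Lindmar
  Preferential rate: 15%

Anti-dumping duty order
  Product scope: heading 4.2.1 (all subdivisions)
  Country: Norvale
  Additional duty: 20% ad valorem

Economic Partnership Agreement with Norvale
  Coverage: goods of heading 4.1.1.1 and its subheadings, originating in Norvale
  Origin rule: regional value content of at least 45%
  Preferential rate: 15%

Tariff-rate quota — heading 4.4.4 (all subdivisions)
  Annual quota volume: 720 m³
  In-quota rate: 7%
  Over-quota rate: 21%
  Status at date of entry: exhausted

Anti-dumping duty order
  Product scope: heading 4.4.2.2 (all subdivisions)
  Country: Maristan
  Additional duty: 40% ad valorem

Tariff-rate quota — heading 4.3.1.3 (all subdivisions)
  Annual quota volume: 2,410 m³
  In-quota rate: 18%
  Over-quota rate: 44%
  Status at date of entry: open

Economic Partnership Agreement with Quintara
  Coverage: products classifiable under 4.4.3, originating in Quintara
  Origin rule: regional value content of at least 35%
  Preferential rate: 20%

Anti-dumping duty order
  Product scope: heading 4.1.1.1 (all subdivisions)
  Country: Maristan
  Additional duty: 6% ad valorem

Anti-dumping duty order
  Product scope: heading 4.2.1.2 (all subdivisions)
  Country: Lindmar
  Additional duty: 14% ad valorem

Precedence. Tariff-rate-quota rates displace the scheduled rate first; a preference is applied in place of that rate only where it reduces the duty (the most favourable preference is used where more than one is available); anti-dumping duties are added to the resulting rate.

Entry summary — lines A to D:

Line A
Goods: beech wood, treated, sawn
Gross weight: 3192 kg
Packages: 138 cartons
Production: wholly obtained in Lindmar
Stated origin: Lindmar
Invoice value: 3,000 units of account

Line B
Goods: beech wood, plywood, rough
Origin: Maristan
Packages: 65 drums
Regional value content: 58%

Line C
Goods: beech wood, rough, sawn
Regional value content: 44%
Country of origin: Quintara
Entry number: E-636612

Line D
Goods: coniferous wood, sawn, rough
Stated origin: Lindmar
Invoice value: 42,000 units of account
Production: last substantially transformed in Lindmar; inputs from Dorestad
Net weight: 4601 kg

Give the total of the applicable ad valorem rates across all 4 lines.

Line A: beech → 4.4; sawn → 4.4.2; treated → 4.4.2.1. Scheduled 35%. Lindmar agreement on 4.4.2: wholly obtained → 15% available; preferential 15%. → 15%.
Line B: beech → 4.4; plywood → 4.4.1; rough → 4.4.1.2. Scheduled 32%. Maristan agreement on 4.4.1: RVC ≥ 55% → 6% available; preferential 6%. → 6%.
Line C: beech → 4.4; sawn → 4.4.2; rough → 4.4.2.2. Scheduled 25%. Quintara agreement on 4.4.3: 4.4.2.2 not covered. → 25%.
Line D: coniferous → 4.2; sawn → 4.2.1; rough → 4.2.1.2. Scheduled 8%. Lindmar agreement on 4.4.2: 4.2.1.2 not covered; anti-dumping (Lindmar, 4.2.1.2): +14%; total 8% + 14% = 22%. → 22%.
Sum: 15% + 6% + 25% + 22% = 68%.

68%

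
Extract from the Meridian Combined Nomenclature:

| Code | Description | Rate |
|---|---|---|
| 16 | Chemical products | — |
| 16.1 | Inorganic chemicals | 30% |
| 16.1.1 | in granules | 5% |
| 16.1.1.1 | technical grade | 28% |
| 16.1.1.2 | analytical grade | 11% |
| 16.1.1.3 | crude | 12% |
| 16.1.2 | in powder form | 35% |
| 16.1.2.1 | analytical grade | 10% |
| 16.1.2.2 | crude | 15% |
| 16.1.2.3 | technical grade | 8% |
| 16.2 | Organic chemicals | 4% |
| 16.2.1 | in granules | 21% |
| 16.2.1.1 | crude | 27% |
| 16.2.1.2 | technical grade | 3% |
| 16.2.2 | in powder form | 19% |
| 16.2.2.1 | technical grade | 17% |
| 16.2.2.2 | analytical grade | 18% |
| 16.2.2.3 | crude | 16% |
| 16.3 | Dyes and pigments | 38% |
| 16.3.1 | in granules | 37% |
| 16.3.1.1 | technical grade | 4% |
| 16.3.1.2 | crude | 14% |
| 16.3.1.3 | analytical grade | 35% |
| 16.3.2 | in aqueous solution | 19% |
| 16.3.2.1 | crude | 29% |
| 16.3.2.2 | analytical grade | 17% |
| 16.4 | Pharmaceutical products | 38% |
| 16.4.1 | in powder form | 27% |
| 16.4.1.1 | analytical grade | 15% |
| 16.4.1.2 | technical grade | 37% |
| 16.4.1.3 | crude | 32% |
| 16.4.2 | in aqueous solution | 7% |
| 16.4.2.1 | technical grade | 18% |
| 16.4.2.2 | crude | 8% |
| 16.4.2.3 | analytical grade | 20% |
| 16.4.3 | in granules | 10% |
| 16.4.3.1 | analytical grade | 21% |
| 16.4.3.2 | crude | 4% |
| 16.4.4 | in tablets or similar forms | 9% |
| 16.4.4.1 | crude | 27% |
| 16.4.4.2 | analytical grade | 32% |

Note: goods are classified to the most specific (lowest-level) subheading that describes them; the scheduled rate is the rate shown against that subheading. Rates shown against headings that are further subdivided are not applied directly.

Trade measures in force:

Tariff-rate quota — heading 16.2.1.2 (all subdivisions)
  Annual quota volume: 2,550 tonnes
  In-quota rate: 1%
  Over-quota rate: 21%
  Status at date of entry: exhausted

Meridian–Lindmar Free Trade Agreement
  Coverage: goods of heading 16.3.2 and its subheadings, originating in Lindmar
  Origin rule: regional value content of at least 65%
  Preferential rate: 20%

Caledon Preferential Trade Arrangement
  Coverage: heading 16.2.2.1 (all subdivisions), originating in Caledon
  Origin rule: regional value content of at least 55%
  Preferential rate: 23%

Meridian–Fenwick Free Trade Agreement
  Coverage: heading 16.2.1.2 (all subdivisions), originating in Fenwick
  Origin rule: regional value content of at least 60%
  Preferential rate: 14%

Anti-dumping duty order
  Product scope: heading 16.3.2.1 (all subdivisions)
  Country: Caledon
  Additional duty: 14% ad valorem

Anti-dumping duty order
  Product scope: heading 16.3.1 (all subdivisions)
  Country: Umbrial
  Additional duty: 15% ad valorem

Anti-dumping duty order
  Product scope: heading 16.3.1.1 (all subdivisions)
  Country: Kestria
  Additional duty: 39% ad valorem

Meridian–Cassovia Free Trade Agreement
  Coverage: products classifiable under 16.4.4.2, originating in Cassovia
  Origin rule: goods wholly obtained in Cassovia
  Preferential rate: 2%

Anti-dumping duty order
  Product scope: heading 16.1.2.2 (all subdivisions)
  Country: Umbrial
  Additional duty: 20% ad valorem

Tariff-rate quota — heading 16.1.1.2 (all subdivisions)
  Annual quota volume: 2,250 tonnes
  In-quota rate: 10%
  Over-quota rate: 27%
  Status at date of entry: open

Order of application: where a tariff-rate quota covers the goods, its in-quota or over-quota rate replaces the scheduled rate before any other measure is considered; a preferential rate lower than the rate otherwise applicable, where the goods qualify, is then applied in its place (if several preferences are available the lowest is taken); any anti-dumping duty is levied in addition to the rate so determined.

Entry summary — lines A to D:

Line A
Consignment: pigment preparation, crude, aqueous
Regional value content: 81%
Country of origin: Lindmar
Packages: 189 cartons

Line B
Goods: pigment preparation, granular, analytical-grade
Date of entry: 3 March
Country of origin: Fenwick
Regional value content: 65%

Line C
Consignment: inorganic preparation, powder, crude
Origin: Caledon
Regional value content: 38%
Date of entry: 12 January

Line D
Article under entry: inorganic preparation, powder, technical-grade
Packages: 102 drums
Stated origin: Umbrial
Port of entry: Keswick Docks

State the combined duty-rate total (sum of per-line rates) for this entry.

Line A: pigment → 16.3; aqueous → 16.3.2; crude → 16.3.2.1. Scheduled 29%. Lindmar agreement on 16.3.2: RVC ≥ 65% → 20% available; preferential 20%. → 20%.
Line B: pigment → 16.3; granular → 16.3.1; analytical-grade → 16.3.1.3. Scheduled 35%. Fenwick agreement on 16.2.1.2: 16.3.1.3 not covered. → 35%.
Line C: inorganic → 16.1; powder → 16.1.2; crude → 16.1.2.2. Scheduled 15%. Caledon agreement on 16.2.2.1: 16.1.2.2 not covered. → 15%.
Line D: inorganic → 16.1; powder → 16.1.2; technical-grade → 16.1.2.3. Scheduled 8%. No special measure applies. → 8%.
Sum: 20% + 35% + 15% + 8% = 78%.

78%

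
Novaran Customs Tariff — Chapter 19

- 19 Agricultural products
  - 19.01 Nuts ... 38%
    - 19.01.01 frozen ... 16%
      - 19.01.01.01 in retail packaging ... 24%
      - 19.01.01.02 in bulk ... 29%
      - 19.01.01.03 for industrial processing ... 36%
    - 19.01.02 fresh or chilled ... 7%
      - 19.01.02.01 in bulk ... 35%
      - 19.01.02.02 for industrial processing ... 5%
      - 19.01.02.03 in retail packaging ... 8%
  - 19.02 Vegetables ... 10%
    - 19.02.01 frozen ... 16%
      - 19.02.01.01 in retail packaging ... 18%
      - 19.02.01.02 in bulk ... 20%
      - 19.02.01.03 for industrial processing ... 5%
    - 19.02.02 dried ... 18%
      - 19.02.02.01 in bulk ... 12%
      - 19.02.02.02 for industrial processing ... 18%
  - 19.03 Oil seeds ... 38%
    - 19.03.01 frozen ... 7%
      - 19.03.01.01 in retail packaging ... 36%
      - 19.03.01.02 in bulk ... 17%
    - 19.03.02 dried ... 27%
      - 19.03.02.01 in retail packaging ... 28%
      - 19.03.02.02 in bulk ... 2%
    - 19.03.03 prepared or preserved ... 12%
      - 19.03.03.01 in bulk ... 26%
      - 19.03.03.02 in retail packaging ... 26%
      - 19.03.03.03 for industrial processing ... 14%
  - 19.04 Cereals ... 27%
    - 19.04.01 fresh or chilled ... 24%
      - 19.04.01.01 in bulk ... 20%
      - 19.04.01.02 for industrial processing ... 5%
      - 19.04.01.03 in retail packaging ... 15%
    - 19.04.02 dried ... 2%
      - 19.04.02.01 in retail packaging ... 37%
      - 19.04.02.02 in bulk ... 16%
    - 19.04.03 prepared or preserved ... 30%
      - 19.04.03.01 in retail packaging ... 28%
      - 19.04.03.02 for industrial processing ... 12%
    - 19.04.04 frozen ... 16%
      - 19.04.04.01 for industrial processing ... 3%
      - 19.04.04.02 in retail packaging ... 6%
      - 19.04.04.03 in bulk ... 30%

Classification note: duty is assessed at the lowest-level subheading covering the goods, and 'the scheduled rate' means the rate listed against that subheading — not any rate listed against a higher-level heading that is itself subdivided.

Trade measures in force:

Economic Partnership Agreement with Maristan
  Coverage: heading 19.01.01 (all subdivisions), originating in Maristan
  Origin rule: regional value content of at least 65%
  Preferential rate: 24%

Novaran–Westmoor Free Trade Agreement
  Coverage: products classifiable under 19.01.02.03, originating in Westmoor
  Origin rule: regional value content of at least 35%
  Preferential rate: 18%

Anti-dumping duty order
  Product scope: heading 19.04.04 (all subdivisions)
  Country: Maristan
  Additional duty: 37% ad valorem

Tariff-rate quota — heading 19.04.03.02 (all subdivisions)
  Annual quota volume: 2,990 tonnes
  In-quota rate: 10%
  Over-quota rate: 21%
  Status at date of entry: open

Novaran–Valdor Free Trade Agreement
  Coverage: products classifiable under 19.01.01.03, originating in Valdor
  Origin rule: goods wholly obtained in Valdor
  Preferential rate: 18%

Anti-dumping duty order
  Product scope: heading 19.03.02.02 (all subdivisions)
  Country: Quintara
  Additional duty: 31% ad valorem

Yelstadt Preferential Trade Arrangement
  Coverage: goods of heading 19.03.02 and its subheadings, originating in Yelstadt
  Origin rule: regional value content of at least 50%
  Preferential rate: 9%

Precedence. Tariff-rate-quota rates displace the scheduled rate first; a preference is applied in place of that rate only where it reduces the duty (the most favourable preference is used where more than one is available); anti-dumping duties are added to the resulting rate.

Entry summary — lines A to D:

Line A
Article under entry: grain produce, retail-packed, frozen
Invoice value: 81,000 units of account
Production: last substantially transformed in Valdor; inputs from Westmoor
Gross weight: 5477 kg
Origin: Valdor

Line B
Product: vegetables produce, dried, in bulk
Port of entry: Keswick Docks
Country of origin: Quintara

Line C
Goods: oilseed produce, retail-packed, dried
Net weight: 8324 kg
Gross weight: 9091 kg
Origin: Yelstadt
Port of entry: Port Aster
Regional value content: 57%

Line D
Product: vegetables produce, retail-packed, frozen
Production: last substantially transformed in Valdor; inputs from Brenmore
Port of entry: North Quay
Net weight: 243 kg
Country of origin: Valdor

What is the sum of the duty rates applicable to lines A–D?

Line A: grain → 19.04; frozen → 19.04.04; retail-packed → 19.04.04.02. Scheduled 6%. Valdor agreement on 19.01.01.03: 19.04.04.02 not covered. → 6%.
Line B: vegetables → 19.02; dried → 19.02.02; in bulk → 19.02.02.01. Scheduled 12%. No special measure applies. → 12%.
Line C: oilseed → 19.03; dried → 19.03.02; retail-packed → 19.03.02.01. Scheduled 28%. Yelstadt agreement on 19.03.02: RVC ≥ 50% → 9% available; preferential 9%. → 9%.
Line D: vegetables → 19.02; frozen → 19.02.01; retail-packed → 19.02.01.01. Scheduled 18%. Valdor agreement on 19.01.01.03: 19.02.01.01 not covered. → 18%.
Sum: 6% + 12% + 9% + 18% = 45%.

45%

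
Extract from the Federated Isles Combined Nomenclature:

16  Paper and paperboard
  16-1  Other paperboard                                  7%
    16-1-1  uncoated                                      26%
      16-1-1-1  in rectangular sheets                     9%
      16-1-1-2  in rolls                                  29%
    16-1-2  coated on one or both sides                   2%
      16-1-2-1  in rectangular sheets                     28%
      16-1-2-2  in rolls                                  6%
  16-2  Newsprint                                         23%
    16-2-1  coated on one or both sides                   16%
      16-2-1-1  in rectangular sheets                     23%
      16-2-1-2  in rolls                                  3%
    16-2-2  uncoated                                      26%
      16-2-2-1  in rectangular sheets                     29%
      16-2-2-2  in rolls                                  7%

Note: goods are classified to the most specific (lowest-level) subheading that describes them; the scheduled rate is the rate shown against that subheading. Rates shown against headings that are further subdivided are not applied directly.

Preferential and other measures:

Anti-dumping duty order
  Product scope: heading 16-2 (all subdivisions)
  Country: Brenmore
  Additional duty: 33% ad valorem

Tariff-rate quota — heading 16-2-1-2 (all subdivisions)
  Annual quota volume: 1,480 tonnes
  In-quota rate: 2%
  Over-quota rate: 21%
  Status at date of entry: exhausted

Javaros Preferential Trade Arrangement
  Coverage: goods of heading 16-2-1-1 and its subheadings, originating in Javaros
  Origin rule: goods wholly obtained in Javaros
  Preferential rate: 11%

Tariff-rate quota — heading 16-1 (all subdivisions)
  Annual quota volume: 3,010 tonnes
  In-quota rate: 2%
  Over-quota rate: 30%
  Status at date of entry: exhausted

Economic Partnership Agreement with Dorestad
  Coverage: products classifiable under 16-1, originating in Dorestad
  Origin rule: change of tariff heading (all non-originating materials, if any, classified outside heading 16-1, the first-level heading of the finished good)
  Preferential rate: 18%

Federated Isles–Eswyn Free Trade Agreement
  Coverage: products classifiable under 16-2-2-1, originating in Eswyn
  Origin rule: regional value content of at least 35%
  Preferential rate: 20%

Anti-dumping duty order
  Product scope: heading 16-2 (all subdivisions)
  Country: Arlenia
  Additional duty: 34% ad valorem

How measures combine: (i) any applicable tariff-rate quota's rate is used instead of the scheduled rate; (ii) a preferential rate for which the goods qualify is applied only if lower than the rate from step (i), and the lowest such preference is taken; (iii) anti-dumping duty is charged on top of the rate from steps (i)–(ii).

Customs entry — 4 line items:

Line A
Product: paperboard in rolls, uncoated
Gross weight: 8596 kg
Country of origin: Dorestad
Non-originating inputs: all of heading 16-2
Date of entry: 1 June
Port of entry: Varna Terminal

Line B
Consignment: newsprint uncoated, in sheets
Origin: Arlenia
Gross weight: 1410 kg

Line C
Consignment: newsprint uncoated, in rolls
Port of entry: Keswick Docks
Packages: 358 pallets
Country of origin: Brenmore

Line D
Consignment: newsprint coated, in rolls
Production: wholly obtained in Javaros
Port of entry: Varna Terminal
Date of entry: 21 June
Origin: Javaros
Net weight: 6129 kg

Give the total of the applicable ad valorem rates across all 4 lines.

142%

Line A: paperboard → 16-1; uncoated → 16-1-1; in rolls → 16-1-1-2. Scheduled 29%. quota on 16-1 exhausted → over-quota 30%; Dorestad agreement on 16-1: CTH met → 18% available; preferential 18%. → 18%.
Line B: newsprint → 16-2; uncoated → 16-2-2; in sheets → 16-2-2-1. Scheduled 29%. anti-dumping (Arlenia, 16-2): +34%; total 29% + 34% = 63%. → 63%.
Line C: newsprint → 16-2; uncoated → 16-2-2; in rolls → 16-2-2-2. Scheduled 7%. anti-dumping (Brenmore, 16-2): +33%; total 7% + 33% = 40%. → 40%.
Line D: newsprint → 16-2; coated → 16-2-1; in rolls → 16-2-1-2. Scheduled 3%. quota on 16-2-1-2 exhausted → over-quota 21%; Javaros agreement on 16-2-1-1: 16-2-1-2 not covered. → 21%.
Sum: 18% + 63% + 40% + 21% = 142%.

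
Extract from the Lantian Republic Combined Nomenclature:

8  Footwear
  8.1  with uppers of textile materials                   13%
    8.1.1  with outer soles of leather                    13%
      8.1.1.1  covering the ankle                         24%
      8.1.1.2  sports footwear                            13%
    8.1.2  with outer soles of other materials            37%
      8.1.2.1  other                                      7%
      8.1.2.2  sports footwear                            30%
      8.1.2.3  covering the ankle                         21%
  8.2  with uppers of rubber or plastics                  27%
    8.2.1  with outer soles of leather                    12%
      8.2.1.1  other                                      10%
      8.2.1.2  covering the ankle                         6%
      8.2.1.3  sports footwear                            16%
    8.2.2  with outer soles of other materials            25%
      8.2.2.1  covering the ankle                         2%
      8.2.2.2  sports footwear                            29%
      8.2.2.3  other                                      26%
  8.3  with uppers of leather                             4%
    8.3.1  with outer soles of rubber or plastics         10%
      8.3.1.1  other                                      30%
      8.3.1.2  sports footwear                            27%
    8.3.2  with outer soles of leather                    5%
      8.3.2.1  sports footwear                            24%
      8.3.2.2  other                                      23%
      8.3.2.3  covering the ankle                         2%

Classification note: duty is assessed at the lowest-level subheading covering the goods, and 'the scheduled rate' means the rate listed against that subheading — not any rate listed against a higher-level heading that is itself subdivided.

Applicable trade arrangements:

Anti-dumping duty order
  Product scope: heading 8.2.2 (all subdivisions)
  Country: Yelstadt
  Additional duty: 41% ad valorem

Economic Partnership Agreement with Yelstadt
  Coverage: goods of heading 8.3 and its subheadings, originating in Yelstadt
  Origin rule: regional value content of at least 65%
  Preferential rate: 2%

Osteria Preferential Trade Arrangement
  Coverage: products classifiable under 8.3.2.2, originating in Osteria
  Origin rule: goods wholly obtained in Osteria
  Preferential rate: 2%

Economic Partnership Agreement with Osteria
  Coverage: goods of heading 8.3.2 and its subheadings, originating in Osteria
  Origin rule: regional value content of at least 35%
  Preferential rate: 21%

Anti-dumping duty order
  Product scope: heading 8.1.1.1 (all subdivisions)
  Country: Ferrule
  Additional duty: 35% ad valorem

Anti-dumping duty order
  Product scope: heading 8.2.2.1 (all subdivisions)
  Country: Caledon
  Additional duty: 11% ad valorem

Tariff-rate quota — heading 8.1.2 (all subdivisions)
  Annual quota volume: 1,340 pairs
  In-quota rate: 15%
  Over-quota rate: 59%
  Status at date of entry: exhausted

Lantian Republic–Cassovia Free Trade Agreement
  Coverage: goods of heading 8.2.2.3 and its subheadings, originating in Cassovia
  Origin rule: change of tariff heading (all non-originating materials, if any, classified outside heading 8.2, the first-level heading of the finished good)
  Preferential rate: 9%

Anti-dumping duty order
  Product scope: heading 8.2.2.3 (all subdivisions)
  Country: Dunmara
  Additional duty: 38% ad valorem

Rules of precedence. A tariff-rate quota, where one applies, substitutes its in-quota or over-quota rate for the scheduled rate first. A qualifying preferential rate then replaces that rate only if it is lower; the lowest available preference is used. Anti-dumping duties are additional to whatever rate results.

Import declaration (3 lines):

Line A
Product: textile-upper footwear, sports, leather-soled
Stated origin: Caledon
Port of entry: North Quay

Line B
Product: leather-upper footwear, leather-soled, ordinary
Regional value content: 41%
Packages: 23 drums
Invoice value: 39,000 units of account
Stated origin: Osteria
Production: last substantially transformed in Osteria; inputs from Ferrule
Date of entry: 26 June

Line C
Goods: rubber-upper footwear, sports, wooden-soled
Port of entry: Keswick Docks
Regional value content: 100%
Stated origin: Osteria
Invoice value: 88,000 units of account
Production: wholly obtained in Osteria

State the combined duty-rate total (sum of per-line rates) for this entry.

Line A: textile-upper → 8.1; leather-soled → 8.1.1; sports → 8.1.1.2. Scheduled 13%. No special measure applies. → 13%.
Line B: leather-upper → 8.3; leather-soled → 8.3.2; ordinary → 8.3.2.2. Scheduled 23%. Osteria agreement on 8.3.2.2: not wholly obtained; Osteria agreement on 8.3.2: RVC ≥ 35% → 21% available; preferential 21%. → 21%.
Line C: rubber-upper → 8.2; wooden-soled → 8.2.2; sports → 8.2.2.2. Scheduled 29%. Osteria agreement on 8.3.2.2: 8.2.2.2 not covered; Osteria agreement on 8.3.2: 8.2.2.2 not covered. → 29%.
Sum: 13% + 21% + 29% = 63%.

63%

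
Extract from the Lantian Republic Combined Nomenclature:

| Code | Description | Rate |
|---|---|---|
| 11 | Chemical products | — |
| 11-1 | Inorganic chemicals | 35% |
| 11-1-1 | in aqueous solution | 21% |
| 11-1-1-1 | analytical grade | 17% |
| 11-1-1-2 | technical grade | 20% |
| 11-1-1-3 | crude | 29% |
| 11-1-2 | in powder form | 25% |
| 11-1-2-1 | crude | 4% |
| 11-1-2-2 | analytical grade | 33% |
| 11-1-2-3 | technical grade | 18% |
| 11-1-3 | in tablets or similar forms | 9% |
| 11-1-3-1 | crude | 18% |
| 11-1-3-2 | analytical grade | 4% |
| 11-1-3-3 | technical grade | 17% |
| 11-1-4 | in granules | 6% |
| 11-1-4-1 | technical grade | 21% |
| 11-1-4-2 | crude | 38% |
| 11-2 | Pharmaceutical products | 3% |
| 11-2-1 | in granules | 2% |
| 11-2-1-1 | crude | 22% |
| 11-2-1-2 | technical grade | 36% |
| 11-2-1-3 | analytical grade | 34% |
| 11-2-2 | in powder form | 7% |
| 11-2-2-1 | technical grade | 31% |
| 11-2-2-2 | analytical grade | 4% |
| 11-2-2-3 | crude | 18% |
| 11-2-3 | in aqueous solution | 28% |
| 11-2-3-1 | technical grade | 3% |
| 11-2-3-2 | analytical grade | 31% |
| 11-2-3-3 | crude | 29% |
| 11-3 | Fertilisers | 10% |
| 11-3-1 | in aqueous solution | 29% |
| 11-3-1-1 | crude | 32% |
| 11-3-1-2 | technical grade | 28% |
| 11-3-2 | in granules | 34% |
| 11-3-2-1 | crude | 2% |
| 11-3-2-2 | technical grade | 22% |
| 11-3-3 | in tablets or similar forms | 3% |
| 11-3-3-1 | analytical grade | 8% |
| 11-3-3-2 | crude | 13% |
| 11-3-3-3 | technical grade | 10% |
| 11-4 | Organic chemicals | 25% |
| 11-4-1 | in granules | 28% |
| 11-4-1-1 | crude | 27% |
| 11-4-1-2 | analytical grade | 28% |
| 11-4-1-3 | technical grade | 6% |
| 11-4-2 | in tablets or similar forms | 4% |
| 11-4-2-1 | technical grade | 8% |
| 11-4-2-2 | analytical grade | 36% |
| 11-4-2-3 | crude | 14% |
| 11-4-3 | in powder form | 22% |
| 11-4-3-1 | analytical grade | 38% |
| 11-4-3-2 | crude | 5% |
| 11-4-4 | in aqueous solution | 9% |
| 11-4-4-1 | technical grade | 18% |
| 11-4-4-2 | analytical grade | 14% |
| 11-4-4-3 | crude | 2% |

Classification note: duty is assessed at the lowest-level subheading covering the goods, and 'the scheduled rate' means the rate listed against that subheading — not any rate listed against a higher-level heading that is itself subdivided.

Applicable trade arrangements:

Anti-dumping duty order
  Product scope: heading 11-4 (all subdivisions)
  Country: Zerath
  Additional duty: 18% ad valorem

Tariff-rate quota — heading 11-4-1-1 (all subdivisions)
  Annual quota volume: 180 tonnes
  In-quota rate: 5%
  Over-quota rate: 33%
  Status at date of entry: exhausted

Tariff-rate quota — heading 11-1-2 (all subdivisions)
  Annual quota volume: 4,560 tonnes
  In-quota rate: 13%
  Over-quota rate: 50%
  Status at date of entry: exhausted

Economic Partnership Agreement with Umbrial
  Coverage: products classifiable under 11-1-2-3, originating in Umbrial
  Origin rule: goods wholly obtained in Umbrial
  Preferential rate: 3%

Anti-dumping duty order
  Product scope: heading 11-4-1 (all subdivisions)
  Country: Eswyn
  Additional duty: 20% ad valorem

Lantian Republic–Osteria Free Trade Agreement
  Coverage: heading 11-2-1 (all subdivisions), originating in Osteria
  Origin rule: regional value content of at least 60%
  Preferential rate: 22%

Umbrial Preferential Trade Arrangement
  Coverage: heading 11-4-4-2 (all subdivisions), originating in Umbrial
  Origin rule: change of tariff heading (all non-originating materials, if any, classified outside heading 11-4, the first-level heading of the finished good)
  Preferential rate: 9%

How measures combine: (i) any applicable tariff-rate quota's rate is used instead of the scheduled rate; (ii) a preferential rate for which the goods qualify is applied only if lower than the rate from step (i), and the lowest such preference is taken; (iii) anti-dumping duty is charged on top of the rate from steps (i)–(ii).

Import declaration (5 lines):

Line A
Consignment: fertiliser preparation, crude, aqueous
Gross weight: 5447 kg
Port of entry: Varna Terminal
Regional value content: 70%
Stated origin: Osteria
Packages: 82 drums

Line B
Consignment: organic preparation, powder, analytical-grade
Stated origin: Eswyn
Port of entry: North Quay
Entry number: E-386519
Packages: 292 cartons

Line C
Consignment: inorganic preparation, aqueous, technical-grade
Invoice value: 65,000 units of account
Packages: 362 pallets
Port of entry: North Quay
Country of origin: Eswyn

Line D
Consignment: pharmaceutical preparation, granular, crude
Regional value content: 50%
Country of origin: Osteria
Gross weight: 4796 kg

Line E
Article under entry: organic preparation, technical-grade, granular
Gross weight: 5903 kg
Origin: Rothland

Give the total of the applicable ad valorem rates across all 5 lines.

118%

Line A: fertiliser → 11-3; aqueous → 11-3-1; crude → 11-3-1-1. Scheduled 32%. Osteria agreement on 11-2-1: 11-3-1-1 not covered. → 32%.
Line B: organic → 11-4; powder → 11-4-3; analytical-grade → 11-4-3-1. Scheduled 38%. No special measure applies. → 38%.
Line C: inorganic → 11-1; aqueous → 11-1-1; technical-grade → 11-1-1-2. Scheduled 20%. No special measure applies. → 20%.
Line D: pharmaceutical → 11-2; granular → 11-2-1; crude → 11-2-1-1. Scheduled 22%. Osteria agreement on 11-2-1: RVC < 60%. → 22%.
Line E: organic → 11-4; granular → 11-4-1; technical-grade → 11-4-1-3. Scheduled 6%. No special measure applies. → 6%.
Sum: 32% + 38% + 20% + 22% + 6% = 118%.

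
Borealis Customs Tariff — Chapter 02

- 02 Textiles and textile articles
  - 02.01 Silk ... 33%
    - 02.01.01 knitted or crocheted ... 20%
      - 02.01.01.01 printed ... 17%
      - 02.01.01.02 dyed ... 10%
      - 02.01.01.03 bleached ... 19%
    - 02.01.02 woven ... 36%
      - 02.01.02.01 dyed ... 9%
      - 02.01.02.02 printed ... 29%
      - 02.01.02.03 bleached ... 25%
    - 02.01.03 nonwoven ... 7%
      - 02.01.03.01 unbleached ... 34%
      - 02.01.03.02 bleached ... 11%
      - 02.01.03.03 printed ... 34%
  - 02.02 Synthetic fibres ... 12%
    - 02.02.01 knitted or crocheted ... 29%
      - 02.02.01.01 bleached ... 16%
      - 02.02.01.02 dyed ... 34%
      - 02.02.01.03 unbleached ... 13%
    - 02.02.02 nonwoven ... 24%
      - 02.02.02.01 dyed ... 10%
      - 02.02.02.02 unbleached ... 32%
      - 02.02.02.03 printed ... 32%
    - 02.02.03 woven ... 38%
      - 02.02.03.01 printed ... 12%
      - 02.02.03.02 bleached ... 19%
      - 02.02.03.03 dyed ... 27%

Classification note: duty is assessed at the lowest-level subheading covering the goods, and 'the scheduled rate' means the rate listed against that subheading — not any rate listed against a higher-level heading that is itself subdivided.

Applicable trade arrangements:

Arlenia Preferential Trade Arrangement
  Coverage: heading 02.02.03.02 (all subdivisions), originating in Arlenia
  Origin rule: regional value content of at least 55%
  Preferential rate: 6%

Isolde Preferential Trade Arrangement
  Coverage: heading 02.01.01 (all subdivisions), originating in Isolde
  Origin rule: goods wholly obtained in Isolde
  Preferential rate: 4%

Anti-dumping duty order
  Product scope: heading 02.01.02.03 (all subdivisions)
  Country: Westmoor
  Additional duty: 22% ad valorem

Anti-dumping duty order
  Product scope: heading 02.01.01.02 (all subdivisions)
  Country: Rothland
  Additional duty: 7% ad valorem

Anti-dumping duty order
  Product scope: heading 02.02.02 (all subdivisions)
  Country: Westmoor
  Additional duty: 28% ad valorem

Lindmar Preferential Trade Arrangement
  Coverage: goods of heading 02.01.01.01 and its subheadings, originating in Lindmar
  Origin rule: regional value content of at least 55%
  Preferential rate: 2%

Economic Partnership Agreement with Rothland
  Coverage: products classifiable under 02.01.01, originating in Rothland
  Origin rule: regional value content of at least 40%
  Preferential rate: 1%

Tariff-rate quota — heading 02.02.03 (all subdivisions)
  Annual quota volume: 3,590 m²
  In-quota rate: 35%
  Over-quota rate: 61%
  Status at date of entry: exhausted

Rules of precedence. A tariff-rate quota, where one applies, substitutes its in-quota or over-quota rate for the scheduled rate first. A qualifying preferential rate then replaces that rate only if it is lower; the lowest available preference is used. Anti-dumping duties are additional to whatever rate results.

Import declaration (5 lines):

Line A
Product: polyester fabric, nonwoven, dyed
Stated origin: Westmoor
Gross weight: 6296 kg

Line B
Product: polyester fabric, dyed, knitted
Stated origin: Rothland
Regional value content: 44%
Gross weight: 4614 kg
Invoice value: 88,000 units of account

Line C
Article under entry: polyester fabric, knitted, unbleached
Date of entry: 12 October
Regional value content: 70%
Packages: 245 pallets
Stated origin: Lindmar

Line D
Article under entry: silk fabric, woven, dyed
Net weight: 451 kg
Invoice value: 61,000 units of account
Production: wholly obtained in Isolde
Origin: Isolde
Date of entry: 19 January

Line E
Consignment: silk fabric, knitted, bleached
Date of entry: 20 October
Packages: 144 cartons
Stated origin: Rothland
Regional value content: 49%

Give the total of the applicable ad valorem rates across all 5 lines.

Line A: polyester → 02.02; nonwoven → 02.02.02; dyed → 02.02.02.01. Scheduled 10%. anti-dumping (Westmoor, 02.02.02): +28%; total 10% + 28% = 38%. → 38%.
Line B: polyester → 02.02; knitted → 02.02.01; dyed → 02.02.01.02. Scheduled 34%. Rothland agreement on 02.01.01: 02.02.01.02 not covered. → 34%.
Line C: polyester → 02.02; knitted → 02.02.01; unbleached → 02.02.01.03. Scheduled 13%. Lindmar agreement on 02.01.01.01: 02.02.01.03 not covered. → 13%.
Line D: silk → 02.01; woven → 02.01.02; dyed → 02.01.02.01. Scheduled 9%. Isolde agreement on 02.01.01: 02.01.02.01 not covered. → 9%.
Line E: silk → 02.01; knitted → 02.01.01; bleached → 02.01.01.03. Scheduled 19%. Rothland agreement on 02.01.01: RVC ≥ 40% → 1% available; preferential 1%. → 1%.
Sum: 38% + 34% + 13% + 9% + 1% = 95%.

95%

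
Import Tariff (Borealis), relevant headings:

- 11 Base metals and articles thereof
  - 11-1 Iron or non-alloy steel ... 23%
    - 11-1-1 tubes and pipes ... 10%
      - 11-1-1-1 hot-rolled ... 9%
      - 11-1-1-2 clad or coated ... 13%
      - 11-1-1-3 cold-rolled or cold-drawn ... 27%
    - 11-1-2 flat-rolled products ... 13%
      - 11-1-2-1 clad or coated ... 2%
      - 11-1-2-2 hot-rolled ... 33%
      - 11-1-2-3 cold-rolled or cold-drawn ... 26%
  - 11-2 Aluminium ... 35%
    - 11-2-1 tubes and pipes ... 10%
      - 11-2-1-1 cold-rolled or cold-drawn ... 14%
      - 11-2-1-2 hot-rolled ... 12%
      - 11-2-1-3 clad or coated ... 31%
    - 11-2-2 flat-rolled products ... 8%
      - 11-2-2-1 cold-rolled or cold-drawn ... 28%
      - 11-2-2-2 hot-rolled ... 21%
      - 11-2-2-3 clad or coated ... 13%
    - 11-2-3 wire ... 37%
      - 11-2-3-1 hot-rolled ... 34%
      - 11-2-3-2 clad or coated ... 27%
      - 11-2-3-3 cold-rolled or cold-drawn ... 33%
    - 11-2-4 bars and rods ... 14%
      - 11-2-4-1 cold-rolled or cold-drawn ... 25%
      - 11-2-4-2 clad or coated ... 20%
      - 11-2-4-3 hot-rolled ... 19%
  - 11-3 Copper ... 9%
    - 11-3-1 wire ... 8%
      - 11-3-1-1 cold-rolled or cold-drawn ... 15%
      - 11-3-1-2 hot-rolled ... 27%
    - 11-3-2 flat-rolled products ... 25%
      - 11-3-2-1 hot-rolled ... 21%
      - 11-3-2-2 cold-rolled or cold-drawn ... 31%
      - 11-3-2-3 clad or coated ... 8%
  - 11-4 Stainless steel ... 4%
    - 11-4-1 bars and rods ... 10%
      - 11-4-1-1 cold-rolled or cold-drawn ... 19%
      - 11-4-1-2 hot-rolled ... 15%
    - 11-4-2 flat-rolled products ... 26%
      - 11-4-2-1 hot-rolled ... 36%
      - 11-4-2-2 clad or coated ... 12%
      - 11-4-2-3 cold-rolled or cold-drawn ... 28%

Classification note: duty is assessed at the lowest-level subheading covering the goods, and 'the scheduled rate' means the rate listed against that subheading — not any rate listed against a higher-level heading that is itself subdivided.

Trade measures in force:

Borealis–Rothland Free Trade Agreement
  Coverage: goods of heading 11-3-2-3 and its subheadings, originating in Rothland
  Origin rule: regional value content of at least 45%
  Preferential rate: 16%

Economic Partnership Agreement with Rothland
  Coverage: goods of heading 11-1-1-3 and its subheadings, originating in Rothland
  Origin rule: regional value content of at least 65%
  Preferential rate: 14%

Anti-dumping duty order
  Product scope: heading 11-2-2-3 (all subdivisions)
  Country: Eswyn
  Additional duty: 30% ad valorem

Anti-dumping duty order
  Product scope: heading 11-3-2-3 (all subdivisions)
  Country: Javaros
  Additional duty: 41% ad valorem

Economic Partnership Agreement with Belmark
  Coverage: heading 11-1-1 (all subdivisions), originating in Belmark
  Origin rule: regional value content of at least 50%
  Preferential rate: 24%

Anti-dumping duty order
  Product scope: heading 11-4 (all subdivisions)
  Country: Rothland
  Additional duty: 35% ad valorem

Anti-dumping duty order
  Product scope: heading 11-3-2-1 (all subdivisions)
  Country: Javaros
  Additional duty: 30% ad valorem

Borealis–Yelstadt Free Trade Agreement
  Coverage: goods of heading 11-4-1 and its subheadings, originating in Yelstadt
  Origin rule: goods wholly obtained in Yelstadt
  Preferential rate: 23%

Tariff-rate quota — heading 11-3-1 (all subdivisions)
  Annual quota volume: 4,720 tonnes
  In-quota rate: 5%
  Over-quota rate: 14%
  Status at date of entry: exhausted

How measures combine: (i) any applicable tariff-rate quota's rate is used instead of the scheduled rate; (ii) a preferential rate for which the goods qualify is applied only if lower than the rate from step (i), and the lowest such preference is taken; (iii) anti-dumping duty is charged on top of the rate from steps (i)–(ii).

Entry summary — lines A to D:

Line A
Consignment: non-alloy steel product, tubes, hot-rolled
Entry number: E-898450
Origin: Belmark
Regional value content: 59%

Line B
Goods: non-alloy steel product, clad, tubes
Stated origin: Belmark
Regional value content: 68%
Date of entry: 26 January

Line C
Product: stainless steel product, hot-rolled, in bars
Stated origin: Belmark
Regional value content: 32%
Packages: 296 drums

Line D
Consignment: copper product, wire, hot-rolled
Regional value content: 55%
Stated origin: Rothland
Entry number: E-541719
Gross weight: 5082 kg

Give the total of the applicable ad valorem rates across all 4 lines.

51%

Line A: non-alloy steel → 11-1; tubes → 11-1-1; hot-rolled → 11-1-1-1. Scheduled 9%. Belmark agreement on 11-1-1: RVC ≥ 50% → 24% available; preference 24% not lower than 9% → no reduction. → 9%.
Line B: non-alloy steel → 11-1; tubes → 11-1-1; clad → 11-1-1-2. Scheduled 13%. Belmark agreement on 11-1-1: RVC ≥ 50% → 24% available; preference 24% not lower than 13% → no reduction. → 13%.
Line C: stainless steel → 11-4; in bars → 11-4-1; hot-rolled → 11-4-1-2. Scheduled 15%. Belmark agreement on 11-1-1: 11-4-1-2 not covered. → 15%.
Line D: copper → 11-3; wire → 11-3-1; hot-rolled → 11-3-1-2. Scheduled 27%. quota on 11-3-1 exhausted → over-quota 14%; Rothland agreement on 11-3-2-3: 11-3-1-2 not covered; Rothland agreement on 11-1-1-3: 11-3-1-2 not covered. → 14%.
Sum: 9% + 13% + 15% + 14% = 51%.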